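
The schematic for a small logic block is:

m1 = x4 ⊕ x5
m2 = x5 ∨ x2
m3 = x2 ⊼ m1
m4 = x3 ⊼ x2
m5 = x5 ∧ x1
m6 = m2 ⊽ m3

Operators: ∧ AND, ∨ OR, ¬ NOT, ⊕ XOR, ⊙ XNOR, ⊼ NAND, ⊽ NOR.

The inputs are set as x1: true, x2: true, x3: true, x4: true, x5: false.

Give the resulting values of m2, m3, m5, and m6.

m1 = x4 XOR x5 = true XOR false = true
m2 = x5 OR x2 = false OR true = true
m3 = x2 NAND m1 = true NAND true = false
m5 = x5 AND x1 = false AND true = false
m6 = m2 NOR m3 = true NOR false = false

m2 = true; m3 = false; m5 = false; m6 = false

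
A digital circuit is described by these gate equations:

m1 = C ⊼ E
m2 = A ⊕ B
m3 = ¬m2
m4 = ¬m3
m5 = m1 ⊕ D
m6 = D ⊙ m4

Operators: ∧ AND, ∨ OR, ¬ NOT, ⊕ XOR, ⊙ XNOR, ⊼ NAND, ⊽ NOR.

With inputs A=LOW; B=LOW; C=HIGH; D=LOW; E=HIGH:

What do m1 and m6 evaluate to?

m1 = C NAND E = HIGH NAND HIGH = LOW
m2 = A XOR B = LOW XOR LOW = LOW
m3 = NOT m2 = NOT LOW = HIGH
m4 = NOT m3 = NOT HIGH = LOW
m6 = D XNOR m4 = LOW XNOR LOW = HIGH

m1 = LOW  m6 = HIGH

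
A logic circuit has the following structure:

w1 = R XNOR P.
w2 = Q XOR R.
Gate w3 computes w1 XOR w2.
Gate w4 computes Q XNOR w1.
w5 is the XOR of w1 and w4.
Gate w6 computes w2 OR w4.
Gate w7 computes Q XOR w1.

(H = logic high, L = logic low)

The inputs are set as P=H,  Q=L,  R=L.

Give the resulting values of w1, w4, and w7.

w1 = R XNOR P = L XNOR H = L
w4 = Q XNOR w1 = L XNOR L = H
w7 = Q XOR w1 = L XOR L = L

w1 = L, w4 = H, w7 = L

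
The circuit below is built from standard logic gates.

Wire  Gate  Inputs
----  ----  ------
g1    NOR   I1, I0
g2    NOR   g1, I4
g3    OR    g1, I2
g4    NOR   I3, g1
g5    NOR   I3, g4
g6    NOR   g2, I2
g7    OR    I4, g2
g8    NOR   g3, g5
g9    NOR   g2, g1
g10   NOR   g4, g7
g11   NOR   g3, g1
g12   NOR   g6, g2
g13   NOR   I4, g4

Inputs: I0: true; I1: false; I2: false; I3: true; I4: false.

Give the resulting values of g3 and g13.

g3 = false, g13 = true

g1 = I1 NOR I0 = false NOR true = false
g3 = g1 OR I2 = false OR false = false
g4 = I3 NOR g1 = true NOR false = false
g13 = I4 NOR g4 = false NOR false = true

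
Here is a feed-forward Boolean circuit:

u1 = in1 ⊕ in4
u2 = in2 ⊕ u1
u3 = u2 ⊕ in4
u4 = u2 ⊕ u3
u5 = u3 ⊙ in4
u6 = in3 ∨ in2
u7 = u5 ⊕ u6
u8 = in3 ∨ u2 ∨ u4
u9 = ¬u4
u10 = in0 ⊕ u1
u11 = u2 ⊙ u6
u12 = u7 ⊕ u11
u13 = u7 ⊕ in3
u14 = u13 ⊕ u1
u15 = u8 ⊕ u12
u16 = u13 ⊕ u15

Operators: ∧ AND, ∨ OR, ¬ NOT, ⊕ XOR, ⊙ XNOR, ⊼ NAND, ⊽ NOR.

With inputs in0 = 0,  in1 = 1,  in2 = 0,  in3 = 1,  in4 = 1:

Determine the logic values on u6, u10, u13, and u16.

u6 = 1  u10 = 0  u13 = 1  u16 = 0

u1 = in1 XOR in4 = 1 XOR 1 = 0
u2 = in2 XOR u1 = 0 XOR 0 = 0
u3 = u2 XOR in4 = 0 XOR 1 = 1
u4 = u2 XOR u3 = 0 XOR 1 = 1
u5 = u3 XNOR in4 = 1 XNOR 1 = 1
u6 = in3 OR in2 = 1 OR 0 = 1
u7 = u5 XOR u6 = 1 XOR 1 = 0
u8 = in3 OR u2 OR u4 = 1 OR 0 OR 1 = 1
u10 = in0 XOR u1 = 0 XOR 0 = 0
u11 = u2 XNOR u6 = 0 XNOR 1 = 0
u12 = u7 XOR u11 = 0 XOR 0 = 0
u13 = u7 XOR in3 = 0 XOR 1 = 1
u15 = u8 XOR u12 = 1 XOR 0 = 1
u16 = u13 XOR u15 = 1 XOR 1 = 0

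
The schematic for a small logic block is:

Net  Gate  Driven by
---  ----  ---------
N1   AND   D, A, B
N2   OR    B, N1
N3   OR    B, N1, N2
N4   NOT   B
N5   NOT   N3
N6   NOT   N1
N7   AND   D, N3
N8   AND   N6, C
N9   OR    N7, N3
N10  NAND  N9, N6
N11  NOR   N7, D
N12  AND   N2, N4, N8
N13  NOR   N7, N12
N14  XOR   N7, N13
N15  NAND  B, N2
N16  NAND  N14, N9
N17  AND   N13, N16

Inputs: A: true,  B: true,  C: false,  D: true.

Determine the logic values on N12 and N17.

N1 = D AND A AND B = true AND true AND true = true
N2 = B OR N1 = true OR true = true
N3 = B OR N1 OR N2 = true OR true OR true = true
N4 = NOT B = NOT true = false
N6 = NOT N1 = NOT true = false
N7 = D AND N3 = true AND true = true
N8 = N6 AND C = false AND false = false
N9 = N7 OR N3 = true OR true = true
N12 = N2 AND N4 AND N8 = true AND false AND false = false
N13 = N7 NOR N12 = true NOR false = false
N14 = N7 XOR N13 = true XOR false = true
N16 = N14 NAND N9 = true NAND true = false
N17 = N13 AND N16 = false AND false = false

N12 = false; N17 = false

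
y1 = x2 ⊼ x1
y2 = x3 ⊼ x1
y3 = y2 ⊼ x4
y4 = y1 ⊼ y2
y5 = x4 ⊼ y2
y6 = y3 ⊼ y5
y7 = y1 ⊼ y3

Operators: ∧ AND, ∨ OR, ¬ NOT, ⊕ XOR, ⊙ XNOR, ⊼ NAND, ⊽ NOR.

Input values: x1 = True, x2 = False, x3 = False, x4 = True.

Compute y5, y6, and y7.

y5 = False  y6 = True  y7 = True

y1 = x2 NAND x1 = False NAND True = True
y2 = x3 NAND x1 = False NAND True = True
y3 = y2 NAND x4 = True NAND True = False
y5 = x4 NAND y2 = True NAND True = False
y6 = y3 NAND y5 = False NAND False = True
y7 = y1 NAND y3 = True NAND False = True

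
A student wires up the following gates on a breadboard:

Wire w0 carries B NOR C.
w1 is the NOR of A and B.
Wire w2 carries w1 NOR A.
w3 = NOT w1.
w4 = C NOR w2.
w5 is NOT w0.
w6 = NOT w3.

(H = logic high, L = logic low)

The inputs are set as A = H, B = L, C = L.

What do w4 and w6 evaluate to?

w4 = H, w6 = L

w1 = A NOR B = H NOR L = L
w2 = w1 NOR A = L NOR H = L
w3 = NOT w1 = NOT L = H
w4 = C NOR w2 = L NOR L = H
w6 = NOT w3 = NOT H = L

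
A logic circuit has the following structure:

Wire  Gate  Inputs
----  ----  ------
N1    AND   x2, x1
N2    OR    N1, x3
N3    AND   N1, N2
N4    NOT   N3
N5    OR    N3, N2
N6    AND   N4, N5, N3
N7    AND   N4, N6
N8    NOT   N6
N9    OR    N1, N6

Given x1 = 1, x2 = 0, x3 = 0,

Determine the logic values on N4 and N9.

N1 = x2 AND x1 = 0 AND 1 = 0
N2 = N1 OR x3 = 0 OR 0 = 0
N3 = N1 AND N2 = 0 AND 0 = 0
N4 = NOT N3 = NOT 0 = 1
N5 = N3 OR N2 = 0 OR 0 = 0
N6 = N4 AND N5 AND N3 = 1 AND 0 AND 0 = 0
N9 = N1 OR N6 = 0 OR 0 = 0

N4 = 1; N9 = 0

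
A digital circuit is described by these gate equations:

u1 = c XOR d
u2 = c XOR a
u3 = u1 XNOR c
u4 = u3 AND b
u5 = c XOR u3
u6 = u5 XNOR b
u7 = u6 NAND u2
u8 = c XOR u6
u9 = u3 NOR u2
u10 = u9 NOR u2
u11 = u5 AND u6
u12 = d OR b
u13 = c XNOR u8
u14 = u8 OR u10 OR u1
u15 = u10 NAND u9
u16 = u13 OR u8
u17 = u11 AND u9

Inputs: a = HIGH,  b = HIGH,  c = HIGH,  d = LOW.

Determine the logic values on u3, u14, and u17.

u3 = HIGH; u14 = HIGH; u17 = LOW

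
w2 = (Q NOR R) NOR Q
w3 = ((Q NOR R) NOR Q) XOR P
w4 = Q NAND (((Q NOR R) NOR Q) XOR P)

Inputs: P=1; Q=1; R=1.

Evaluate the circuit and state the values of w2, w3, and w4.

w2 = 0, w3 = 1, w4 = 0

w2 = (1 NOR 1) NOR 1 = 0
w3 = ((1 NOR 1) NOR 1) XOR 1 = 1
w4 = 1 NAND (((1 NOR 1) NOR 1) XOR 1) = 0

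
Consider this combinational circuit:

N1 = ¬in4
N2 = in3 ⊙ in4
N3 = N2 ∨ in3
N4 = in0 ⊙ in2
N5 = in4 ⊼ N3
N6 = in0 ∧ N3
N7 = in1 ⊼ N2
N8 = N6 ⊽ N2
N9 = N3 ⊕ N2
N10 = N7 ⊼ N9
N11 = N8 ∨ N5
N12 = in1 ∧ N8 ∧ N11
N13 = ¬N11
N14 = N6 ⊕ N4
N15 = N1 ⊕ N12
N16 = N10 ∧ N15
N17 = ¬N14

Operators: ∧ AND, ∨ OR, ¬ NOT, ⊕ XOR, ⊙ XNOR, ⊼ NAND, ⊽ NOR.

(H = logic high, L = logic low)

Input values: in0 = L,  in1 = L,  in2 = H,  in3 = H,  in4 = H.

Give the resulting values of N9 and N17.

N9 = L  N17 = H

N2 = in3 XNOR in4 = H XNOR H = H
N3 = N2 OR in3 = H OR H = H
N4 = in0 XNOR in2 = L XNOR H = L
N6 = in0 AND N3 = L AND H = L
N9 = N3 XOR N2 = H XOR H = L
N14 = N6 XOR N4 = L XOR L = L
N17 = NOT N14 = NOT L = H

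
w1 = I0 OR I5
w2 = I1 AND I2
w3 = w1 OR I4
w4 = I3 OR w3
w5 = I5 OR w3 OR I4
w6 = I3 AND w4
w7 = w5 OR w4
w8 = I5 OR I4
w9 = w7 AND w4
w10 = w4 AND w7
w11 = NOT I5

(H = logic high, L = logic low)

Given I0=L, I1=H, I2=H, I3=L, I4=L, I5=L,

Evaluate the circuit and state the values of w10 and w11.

w10 = L, w11 = H

w1 = I0 OR I5 = L OR L = L
w3 = w1 OR I4 = L OR L = L
w4 = I3 OR w3 = L OR L = L
w5 = I5 OR w3 OR I4 = L OR L OR L = L
w7 = w5 OR w4 = L OR L = L
w10 = w4 AND w7 = L AND L = L
w11 = NOT I5 = NOT L = H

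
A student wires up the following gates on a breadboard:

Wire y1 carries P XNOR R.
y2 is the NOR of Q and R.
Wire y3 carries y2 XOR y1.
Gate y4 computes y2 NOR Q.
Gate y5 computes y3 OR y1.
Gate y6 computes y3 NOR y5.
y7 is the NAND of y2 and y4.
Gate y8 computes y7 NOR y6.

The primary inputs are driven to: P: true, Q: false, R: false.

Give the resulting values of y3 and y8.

y3 = true, y8 = false

y1 = P XNOR R = true XNOR false = false
y2 = Q NOR R = false NOR false = true
y3 = y2 XOR y1 = true XOR false = true
y4 = y2 NOR Q = true NOR false = false
y5 = y3 OR y1 = true OR false = true
y6 = y3 NOR y5 = true NOR true = false
y7 = y2 NAND y4 = true NAND false = true
y8 = y7 NOR y6 = true NOR false = false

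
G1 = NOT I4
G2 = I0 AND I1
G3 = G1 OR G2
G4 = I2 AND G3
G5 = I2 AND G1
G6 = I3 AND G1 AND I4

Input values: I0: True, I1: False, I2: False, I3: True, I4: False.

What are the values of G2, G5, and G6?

G1 = NOT I4 = NOT False = True
G2 = I0 AND I1 = True AND False = False
G5 = I2 AND G1 = False AND True = False
G6 = I3 AND G1 AND I4 = True AND True AND False = False

G2 = False, G5 = False, G6 = False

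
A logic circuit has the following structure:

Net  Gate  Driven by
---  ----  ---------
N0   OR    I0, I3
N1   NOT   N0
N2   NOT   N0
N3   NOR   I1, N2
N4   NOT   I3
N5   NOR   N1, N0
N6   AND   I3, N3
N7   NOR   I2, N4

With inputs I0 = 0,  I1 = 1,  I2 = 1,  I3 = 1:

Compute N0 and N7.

N0 = I0 OR I3 = 0 OR 1 = 1
N4 = NOT I3 = NOT 1 = 0
N7 = I2 NOR N4 = 1 NOR 0 = 0

N0 = 1, N7 = 0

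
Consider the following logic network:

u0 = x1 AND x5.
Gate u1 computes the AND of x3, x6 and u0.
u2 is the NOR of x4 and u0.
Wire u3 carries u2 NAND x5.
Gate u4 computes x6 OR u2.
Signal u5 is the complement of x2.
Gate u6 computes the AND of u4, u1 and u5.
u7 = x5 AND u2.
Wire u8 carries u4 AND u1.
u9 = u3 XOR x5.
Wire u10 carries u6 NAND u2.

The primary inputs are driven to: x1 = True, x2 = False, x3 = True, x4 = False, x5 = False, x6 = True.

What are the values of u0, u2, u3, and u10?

u0 = x1 AND x5 = True AND False = False
u1 = x3 AND x6 AND u0 = True AND True AND False = False
u2 = x4 NOR u0 = False NOR False = True
u3 = u2 NAND x5 = True NAND False = True
u4 = x6 OR u2 = True OR True = True
u5 = NOT x2 = NOT False = True
u6 = u4 AND u1 AND u5 = True AND False AND True = False
u10 = u6 NAND u2 = False NAND True = True

u0 = False, u2 = True, u3 = True, u10 = True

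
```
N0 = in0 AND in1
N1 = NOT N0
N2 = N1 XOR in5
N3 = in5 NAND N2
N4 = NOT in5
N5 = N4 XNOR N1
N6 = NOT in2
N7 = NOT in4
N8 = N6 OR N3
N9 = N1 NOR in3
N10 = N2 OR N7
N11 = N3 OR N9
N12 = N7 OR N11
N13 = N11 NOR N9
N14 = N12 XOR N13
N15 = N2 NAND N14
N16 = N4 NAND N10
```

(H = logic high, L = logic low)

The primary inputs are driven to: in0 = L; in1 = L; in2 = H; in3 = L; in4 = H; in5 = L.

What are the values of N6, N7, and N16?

N0 = in0 AND in1 = L AND L = L
N1 = NOT N0 = NOT L = H
N2 = N1 XOR in5 = H XOR L = H
N4 = NOT in5 = NOT L = H
N6 = NOT in2 = NOT H = L
N7 = NOT in4 = NOT H = L
N10 = N2 OR N7 = H OR L = H
N16 = N4 NAND N10 = H NAND H = L

N6 = L; N7 = L; N16 = L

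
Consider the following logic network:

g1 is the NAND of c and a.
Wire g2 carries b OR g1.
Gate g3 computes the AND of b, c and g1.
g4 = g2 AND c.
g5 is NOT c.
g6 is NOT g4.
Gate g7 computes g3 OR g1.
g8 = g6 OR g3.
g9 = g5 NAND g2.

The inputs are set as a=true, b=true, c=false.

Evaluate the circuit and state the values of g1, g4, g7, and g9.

g1 = true, g4 = false, g7 = true, g9 = false

g1 = c NAND a = false NAND true = true
g2 = b OR g1 = true OR true = true
g3 = b AND c AND g1 = true AND false AND true = false
g4 = g2 AND c = true AND false = false
g5 = NOT c = NOT false = true
g7 = g3 OR g1 = false OR true = true
g9 = g5 NAND g2 = true NAND true = false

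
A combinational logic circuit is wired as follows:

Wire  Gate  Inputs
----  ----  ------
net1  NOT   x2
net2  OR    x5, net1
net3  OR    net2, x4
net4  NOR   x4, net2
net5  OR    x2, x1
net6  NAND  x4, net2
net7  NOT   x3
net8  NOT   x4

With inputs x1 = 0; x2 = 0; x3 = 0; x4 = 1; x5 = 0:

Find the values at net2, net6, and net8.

net2 = 1, net6 = 0, net8 = 0

net1 = NOT x2 = NOT 0 = 1
net2 = x5 OR net1 = 0 OR 1 = 1
net6 = x4 NAND net2 = 1 NAND 1 = 0
net8 = NOT x4 = NOT 1 = 0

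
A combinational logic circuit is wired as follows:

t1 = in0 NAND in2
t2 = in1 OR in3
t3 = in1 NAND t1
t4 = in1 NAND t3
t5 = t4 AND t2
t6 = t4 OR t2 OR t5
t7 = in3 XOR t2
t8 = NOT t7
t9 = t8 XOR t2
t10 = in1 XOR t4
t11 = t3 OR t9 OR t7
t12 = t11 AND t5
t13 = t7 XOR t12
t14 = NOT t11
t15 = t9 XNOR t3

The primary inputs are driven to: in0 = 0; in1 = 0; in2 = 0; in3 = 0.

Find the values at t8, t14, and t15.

t8 = 1; t14 = 0; t15 = 1

t1 = in0 NAND in2 = 0 NAND 0 = 1
t2 = in1 OR in3 = 0 OR 0 = 0
t3 = in1 NAND t1 = 0 NAND 1 = 1
t7 = in3 XOR t2 = 0 XOR 0 = 0
t8 = NOT t7 = NOT 0 = 1
t9 = t8 XOR t2 = 1 XOR 0 = 1
t11 = t3 OR t9 OR t7 = 1 OR 1 OR 0 = 1
t14 = NOT t11 = NOT 1 = 0
t15 = t9 XNOR t3 = 1 XNOR 1 = 1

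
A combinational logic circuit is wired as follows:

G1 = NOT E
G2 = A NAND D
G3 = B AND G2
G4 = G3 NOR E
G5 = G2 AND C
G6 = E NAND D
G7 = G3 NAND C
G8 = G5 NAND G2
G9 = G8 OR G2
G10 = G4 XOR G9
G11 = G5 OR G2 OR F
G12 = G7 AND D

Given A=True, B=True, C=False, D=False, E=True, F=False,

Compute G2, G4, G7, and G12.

G2 = True, G4 = False, G7 = True, G12 = False

G2 = A NAND D = True NAND False = True
G3 = B AND G2 = True AND True = True
G4 = G3 NOR E = True NOR True = False
G7 = G3 NAND C = True NAND False = True
G12 = G7 AND D = True AND False = False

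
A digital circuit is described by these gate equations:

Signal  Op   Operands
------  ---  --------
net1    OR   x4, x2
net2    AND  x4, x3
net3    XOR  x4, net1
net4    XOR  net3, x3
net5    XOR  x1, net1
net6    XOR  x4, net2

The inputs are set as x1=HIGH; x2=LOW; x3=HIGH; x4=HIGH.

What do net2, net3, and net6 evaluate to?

net2 = HIGH  net3 = LOW  net6 = LOW

net1 = x4 OR x2 = HIGH OR LOW = HIGH
net2 = x4 AND x3 = HIGH AND HIGH = HIGH
net3 = x4 XOR net1 = HIGH XOR HIGH = LOW
net6 = x4 XOR net2 = HIGH XOR HIGH = LOW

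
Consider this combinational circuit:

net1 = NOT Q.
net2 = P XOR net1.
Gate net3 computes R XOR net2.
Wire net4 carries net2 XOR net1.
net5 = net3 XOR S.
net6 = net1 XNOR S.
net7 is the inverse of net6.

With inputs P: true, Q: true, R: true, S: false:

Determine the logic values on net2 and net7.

net1 = NOT Q = NOT true = false
net2 = P XOR net1 = true XOR false = true
net6 = net1 XNOR S = false XNOR false = true
net7 = NOT net6 = NOT true = false

net2 = true  net7 = false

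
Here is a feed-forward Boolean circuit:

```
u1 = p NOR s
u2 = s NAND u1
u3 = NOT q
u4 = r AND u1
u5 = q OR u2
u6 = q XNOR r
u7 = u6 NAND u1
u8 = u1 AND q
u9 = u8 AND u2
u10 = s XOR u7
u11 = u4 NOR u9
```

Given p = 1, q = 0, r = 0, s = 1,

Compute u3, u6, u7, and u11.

u1 = p NOR s = 1 NOR 1 = 0
u2 = s NAND u1 = 1 NAND 0 = 1
u3 = NOT q = NOT 0 = 1
u4 = r AND u1 = 0 AND 0 = 0
u6 = q XNOR r = 0 XNOR 0 = 1
u7 = u6 NAND u1 = 1 NAND 0 = 1
u8 = u1 AND q = 0 AND 0 = 0
u9 = u8 AND u2 = 0 AND 1 = 0
u11 = u4 NOR u9 = 0 NOR 0 = 1

u3 = 1, u6 = 1, u7 = 1, u11 = 1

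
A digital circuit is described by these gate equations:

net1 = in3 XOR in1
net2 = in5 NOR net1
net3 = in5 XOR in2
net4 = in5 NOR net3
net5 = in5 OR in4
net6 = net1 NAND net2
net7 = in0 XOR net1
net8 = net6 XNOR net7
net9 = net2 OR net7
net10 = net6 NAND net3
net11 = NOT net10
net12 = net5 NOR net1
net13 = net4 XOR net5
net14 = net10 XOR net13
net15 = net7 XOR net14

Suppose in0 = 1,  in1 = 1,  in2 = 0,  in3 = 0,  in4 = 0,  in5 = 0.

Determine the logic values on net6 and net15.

net1 = in3 XOR in1 = 0 XOR 1 = 1
net2 = in5 NOR net1 = 0 NOR 1 = 0
net3 = in5 XOR in2 = 0 XOR 0 = 0
net4 = in5 NOR net3 = 0 NOR 0 = 1
net5 = in5 OR in4 = 0 OR 0 = 0
net6 = net1 NAND net2 = 1 NAND 0 = 1
net7 = in0 XOR net1 = 1 XOR 1 = 0
net10 = net6 NAND net3 = 1 NAND 0 = 1
net13 = net4 XOR net5 = 1 XOR 0 = 1
net14 = net10 XOR net13 = 1 XOR 1 = 0
net15 = net7 XOR net14 = 0 XOR 0 = 0

net6 = 1, net15 = 0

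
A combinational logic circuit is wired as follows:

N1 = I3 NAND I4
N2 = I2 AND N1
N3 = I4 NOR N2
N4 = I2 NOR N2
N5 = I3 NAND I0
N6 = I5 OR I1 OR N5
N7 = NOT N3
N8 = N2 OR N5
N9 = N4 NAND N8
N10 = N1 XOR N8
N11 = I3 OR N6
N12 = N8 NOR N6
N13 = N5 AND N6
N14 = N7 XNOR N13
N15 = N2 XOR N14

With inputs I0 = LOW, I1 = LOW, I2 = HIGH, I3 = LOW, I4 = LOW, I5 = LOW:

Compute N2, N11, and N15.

N1 = I3 NAND I4 = LOW NAND LOW = HIGH
N2 = I2 AND N1 = HIGH AND HIGH = HIGH
N3 = I4 NOR N2 = LOW NOR HIGH = LOW
N5 = I3 NAND I0 = LOW NAND LOW = HIGH
N6 = I5 OR I1 OR N5 = LOW OR LOW OR HIGH = HIGH
N7 = NOT N3 = NOT LOW = HIGH
N11 = I3 OR N6 = LOW OR HIGH = HIGH
N13 = N5 AND N6 = HIGH AND HIGH = HIGH
N14 = N7 XNOR N13 = HIGH XNOR HIGH = HIGH
N15 = N2 XOR N14 = HIGH XOR HIGH = LOW

N2 = HIGH, N11 = HIGH, N15 = LOW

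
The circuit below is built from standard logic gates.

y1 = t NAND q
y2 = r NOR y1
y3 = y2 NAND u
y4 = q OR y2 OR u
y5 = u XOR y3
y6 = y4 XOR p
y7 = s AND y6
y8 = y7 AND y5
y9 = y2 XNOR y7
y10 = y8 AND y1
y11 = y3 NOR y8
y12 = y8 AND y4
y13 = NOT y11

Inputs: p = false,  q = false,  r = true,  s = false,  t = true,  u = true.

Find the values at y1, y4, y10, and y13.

y1 = true  y4 = true  y10 = false  y13 = true

y1 = t NAND q = true NAND false = true
y2 = r NOR y1 = true NOR true = false
y3 = y2 NAND u = false NAND true = true
y4 = q OR y2 OR u = false OR false OR true = true
y5 = u XOR y3 = true XOR true = false
y6 = y4 XOR p = true XOR false = true
y7 = s AND y6 = false AND true = false
y8 = y7 AND y5 = false AND false = false
y10 = y8 AND y1 = false AND true = false
y11 = y3 NOR y8 = true NOR false = false
y13 = NOT y11 = NOT false = true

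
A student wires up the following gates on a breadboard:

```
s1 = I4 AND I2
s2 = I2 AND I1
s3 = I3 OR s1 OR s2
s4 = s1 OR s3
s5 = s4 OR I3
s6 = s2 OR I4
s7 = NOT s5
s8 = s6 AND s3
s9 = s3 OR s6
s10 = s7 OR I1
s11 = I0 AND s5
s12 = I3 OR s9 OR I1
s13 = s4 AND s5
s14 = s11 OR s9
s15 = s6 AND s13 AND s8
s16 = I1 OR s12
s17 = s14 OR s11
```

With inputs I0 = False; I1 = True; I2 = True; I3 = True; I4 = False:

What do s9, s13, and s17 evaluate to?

s9 = True, s13 = True, s17 = True

s1 = I4 AND I2 = False AND True = False
s2 = I2 AND I1 = True AND True = True
s3 = I3 OR s1 OR s2 = True OR False OR True = True
s4 = s1 OR s3 = False OR True = True
s5 = s4 OR I3 = True OR True = True
s6 = s2 OR I4 = True OR False = True
s9 = s3 OR s6 = True OR True = True
s11 = I0 AND s5 = False AND True = False
s13 = s4 AND s5 = True AND True = True
s14 = s11 OR s9 = False OR True = True
s17 = s14 OR s11 = True OR False = True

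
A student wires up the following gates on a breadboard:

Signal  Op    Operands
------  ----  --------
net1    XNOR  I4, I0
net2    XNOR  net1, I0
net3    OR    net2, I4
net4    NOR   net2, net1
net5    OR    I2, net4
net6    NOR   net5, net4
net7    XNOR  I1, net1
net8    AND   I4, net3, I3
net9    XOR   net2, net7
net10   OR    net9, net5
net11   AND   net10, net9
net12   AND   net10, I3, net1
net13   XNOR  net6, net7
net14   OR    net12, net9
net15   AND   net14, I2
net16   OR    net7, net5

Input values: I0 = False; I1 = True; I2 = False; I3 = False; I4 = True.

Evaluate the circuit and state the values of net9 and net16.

net9 = True, net16 = False

net1 = I4 XNOR I0 = True XNOR False = False
net2 = net1 XNOR I0 = False XNOR False = True
net4 = net2 NOR net1 = True NOR False = False
net5 = I2 OR net4 = False OR False = False
net7 = I1 XNOR net1 = True XNOR False = False
net9 = net2 XOR net7 = True XOR False = True
net16 = net7 OR net5 = False OR False = False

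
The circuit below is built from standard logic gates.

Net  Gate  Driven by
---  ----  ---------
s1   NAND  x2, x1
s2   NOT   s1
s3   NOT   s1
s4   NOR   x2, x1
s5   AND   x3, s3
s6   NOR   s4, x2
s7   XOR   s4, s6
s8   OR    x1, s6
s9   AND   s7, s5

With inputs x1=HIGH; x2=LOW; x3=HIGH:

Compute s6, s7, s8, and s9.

s6 = HIGH; s7 = HIGH; s8 = HIGH; s9 = LOW

s1 = x2 NAND x1 = LOW NAND HIGH = HIGH
s3 = NOT s1 = NOT HIGH = LOW
s4 = x2 NOR x1 = LOW NOR HIGH = LOW
s5 = x3 AND s3 = HIGH AND LOW = LOW
s6 = s4 NOR x2 = LOW NOR LOW = HIGH
s7 = s4 XOR s6 = LOW XOR HIGH = HIGH
s8 = x1 OR s6 = HIGH OR HIGH = HIGH
s9 = s7 AND s5 = HIGH AND LOW = LOW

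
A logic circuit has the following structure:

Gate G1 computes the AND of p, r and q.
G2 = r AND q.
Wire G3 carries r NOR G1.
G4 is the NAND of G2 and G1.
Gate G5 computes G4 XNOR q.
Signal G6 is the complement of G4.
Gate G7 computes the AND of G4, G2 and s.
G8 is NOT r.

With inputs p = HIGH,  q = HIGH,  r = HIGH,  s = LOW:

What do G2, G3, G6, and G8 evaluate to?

G1 = p AND r AND q = HIGH AND HIGH AND HIGH = HIGH
G2 = r AND q = HIGH AND HIGH = HIGH
G3 = r NOR G1 = HIGH NOR HIGH = LOW
G4 = G2 NAND G1 = HIGH NAND HIGH = LOW
G6 = NOT G4 = NOT LOW = HIGH
G8 = NOT r = NOT HIGH = LOW

G2 = HIGH, G3 = LOW, G6 = HIGH, G8 = LOW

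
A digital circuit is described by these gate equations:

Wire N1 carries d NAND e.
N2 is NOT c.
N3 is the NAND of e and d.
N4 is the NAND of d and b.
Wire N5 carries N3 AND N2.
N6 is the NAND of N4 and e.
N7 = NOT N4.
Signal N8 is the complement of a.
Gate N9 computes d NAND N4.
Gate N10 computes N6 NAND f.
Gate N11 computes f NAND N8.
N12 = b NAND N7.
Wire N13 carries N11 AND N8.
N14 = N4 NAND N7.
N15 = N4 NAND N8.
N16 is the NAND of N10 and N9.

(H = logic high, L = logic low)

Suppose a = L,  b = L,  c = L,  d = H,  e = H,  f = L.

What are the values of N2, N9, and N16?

N2 = H; N9 = L; N16 = H

N2 = NOT c = NOT L = H
N4 = d NAND b = H NAND L = H
N6 = N4 NAND e = H NAND H = L
N9 = d NAND N4 = H NAND H = L
N10 = N6 NAND f = L NAND L = H
N16 = N10 NAND N9 = H NAND L = H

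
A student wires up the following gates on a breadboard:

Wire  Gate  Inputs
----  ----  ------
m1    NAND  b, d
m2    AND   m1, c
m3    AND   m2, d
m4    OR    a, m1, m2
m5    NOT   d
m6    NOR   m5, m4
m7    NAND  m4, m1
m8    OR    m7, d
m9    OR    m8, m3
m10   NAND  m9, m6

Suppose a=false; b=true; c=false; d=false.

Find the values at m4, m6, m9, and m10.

m4 = true, m6 = false, m9 = false, m10 = true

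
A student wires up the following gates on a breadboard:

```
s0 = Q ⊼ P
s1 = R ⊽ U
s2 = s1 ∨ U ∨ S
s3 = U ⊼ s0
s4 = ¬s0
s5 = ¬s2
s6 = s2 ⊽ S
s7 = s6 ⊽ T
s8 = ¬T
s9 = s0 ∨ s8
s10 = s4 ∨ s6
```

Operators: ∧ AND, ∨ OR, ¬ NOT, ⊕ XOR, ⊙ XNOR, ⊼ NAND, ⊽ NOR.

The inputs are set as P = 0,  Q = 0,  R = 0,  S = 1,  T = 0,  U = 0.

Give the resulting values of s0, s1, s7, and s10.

s0 = 1, s1 = 1, s7 = 1, s10 = 0

s0 = Q NAND P = 0 NAND 0 = 1
s1 = R NOR U = 0 NOR 0 = 1
s2 = s1 OR U OR S = 1 OR 0 OR 1 = 1
s4 = NOT s0 = NOT 1 = 0
s6 = s2 NOR S = 1 NOR 1 = 0
s7 = s6 NOR T = 0 NOR 0 = 1
s10 = s4 OR s6 = 0 OR 0 = 0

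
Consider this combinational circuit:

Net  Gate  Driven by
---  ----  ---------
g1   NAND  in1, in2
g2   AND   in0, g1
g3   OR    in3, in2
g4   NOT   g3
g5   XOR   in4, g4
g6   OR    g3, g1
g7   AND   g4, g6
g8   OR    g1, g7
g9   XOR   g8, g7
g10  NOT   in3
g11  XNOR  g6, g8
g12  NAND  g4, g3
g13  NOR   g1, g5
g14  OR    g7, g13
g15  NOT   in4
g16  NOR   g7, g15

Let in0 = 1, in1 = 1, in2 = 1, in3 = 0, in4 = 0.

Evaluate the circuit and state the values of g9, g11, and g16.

g1 = in1 NAND in2 = 1 NAND 1 = 0
g3 = in3 OR in2 = 0 OR 1 = 1
g4 = NOT g3 = NOT 1 = 0
g6 = g3 OR g1 = 1 OR 0 = 1
g7 = g4 AND g6 = 0 AND 1 = 0
g8 = g1 OR g7 = 0 OR 0 = 0
g9 = g8 XOR g7 = 0 XOR 0 = 0
g11 = g6 XNOR g8 = 1 XNOR 0 = 0
g15 = NOT in4 = NOT 0 = 1
g16 = g7 NOR g15 = 0 NOR 1 = 0

g9 = 0; g11 = 0; g16 = 0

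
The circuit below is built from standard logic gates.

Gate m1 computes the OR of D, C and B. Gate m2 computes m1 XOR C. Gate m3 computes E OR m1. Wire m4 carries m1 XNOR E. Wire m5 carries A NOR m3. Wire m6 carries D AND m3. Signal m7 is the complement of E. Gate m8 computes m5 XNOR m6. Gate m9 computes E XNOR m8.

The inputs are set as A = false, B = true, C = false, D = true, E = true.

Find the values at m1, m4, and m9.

m1 = true; m4 = true; m9 = false

m1 = D OR C OR B = true OR false OR true = true
m3 = E OR m1 = true OR true = true
m4 = m1 XNOR E = true XNOR true = true
m5 = A NOR m3 = false NOR true = false
m6 = D AND m3 = true AND true = true
m8 = m5 XNOR m6 = false XNOR true = false
m9 = E XNOR m8 = true XNOR false = false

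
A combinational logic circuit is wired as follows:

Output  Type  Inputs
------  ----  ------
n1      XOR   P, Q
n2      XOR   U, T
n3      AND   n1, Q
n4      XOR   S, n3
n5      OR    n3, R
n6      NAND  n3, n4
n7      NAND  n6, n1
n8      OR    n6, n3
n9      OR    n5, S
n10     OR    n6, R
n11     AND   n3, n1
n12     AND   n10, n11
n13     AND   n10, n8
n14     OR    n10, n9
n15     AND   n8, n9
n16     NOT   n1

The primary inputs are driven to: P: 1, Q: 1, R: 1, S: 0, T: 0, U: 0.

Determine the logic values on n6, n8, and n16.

n1 = P XOR Q = 1 XOR 1 = 0
n3 = n1 AND Q = 0 AND 1 = 0
n4 = S XOR n3 = 0 XOR 0 = 0
n6 = n3 NAND n4 = 0 NAND 0 = 1
n8 = n6 OR n3 = 1 OR 0 = 1
n16 = NOT n1 = NOT 0 = 1

n6 = 1, n8 = 1, n16 = 1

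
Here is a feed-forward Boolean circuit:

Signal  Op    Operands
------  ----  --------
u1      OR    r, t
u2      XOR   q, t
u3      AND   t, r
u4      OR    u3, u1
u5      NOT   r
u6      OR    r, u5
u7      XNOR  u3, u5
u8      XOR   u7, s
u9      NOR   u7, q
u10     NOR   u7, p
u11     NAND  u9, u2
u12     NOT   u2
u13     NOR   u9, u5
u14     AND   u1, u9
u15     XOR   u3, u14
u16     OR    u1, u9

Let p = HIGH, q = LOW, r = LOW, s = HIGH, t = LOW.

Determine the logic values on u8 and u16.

u1 = r OR t = LOW OR LOW = LOW
u3 = t AND r = LOW AND LOW = LOW
u5 = NOT r = NOT LOW = HIGH
u7 = u3 XNOR u5 = LOW XNOR HIGH = LOW
u8 = u7 XOR s = LOW XOR HIGH = HIGH
u9 = u7 NOR q = LOW NOR LOW = HIGH
u16 = u1 OR u9 = LOW OR HIGH = HIGH

u8 = HIGH, u16 = HIGH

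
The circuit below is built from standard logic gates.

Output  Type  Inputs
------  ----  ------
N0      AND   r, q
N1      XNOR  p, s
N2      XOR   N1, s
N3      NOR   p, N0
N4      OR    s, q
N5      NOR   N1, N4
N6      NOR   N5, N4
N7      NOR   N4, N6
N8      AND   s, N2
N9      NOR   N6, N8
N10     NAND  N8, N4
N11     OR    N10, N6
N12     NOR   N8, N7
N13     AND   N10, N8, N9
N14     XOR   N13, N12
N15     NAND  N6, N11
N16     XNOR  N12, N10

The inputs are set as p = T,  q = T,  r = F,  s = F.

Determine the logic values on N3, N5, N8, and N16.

N3 = F, N5 = F, N8 = F, N16 = T

N0 = r AND q = F AND T = F
N1 = p XNOR s = T XNOR F = F
N2 = N1 XOR s = F XOR F = F
N3 = p NOR N0 = T NOR F = F
N4 = s OR q = F OR T = T
N5 = N1 NOR N4 = F NOR T = F
N6 = N5 NOR N4 = F NOR T = F
N7 = N4 NOR N6 = T NOR F = F
N8 = s AND N2 = F AND F = F
N10 = N8 NAND N4 = F NAND T = T
N12 = N8 NOR N7 = F NOR F = T
N16 = N12 XNOR N10 = T XNOR T = T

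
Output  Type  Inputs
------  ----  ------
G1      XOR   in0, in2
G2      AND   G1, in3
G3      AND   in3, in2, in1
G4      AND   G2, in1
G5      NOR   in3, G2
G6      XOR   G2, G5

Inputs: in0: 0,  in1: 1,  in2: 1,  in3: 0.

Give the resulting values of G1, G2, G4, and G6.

G1 = 1; G2 = 0; G4 = 0; G6 = 1

G1 = in0 XOR in2 = 0 XOR 1 = 1
G2 = G1 AND in3 = 1 AND 0 = 0
G4 = G2 AND in1 = 0 AND 1 = 0
G5 = in3 NOR G2 = 0 NOR 0 = 1
G6 = G2 XOR G5 = 0 XOR 1 = 1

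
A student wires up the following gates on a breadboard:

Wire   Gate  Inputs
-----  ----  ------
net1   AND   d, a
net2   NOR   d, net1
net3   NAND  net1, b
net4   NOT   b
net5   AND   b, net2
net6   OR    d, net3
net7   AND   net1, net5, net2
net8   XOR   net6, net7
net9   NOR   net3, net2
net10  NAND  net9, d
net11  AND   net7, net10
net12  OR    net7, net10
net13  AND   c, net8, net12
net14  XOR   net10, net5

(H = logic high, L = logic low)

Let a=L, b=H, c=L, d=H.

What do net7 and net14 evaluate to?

net7 = L; net14 = H

net1 = d AND a = H AND L = L
net2 = d NOR net1 = H NOR L = L
net3 = net1 NAND b = L NAND H = H
net5 = b AND net2 = H AND L = L
net7 = net1 AND net5 AND net2 = L AND L AND L = L
net9 = net3 NOR net2 = H NOR L = L
net10 = net9 NAND d = L NAND H = H
net14 = net10 XOR net5 = H XOR L = H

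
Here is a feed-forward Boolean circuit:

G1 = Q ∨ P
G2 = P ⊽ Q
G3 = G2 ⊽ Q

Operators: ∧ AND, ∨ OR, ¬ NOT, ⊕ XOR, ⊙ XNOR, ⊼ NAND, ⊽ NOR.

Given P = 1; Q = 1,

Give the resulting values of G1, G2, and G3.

G1 = 1  G2 = 0  G3 = 0

G1 = Q OR P = 1 OR 1 = 1
G2 = P NOR Q = 1 NOR 1 = 0
G3 = G2 NOR Q = 0 NOR 1 = 0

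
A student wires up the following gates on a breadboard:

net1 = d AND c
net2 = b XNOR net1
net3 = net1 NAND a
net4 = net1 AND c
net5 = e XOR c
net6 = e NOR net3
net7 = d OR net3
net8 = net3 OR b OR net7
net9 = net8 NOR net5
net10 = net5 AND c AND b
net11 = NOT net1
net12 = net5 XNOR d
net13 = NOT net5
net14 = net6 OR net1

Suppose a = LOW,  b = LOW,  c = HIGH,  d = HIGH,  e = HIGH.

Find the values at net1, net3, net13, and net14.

net1 = HIGH, net3 = HIGH, net13 = HIGH, net14 = HIGH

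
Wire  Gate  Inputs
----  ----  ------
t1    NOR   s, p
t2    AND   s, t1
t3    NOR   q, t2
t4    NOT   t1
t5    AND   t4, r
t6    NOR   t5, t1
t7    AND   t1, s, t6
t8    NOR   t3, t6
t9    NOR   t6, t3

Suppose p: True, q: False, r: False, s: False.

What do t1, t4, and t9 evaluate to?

t1 = s NOR p = False NOR True = False
t2 = s AND t1 = False AND False = False
t3 = q NOR t2 = False NOR False = True
t4 = NOT t1 = NOT False = True
t5 = t4 AND r = True AND False = False
t6 = t5 NOR t1 = False NOR False = True
t9 = t6 NOR t3 = True NOR True = False

t1 = False  t4 = True  t9 = False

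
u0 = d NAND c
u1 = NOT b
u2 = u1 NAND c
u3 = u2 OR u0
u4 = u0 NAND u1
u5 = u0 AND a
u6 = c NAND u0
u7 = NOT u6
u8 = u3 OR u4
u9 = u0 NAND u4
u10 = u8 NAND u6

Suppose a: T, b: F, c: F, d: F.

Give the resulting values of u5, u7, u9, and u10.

u5 = T  u7 = F  u9 = T  u10 = F

u0 = d NAND c = F NAND F = T
u1 = NOT b = NOT F = T
u2 = u1 NAND c = T NAND F = T
u3 = u2 OR u0 = T OR T = T
u4 = u0 NAND u1 = T NAND T = F
u5 = u0 AND a = T AND T = T
u6 = c NAND u0 = F NAND T = T
u7 = NOT u6 = NOT T = F
u8 = u3 OR u4 = T OR F = T
u9 = u0 NAND u4 = T NAND F = T
u10 = u8 NAND u6 = T NAND T = F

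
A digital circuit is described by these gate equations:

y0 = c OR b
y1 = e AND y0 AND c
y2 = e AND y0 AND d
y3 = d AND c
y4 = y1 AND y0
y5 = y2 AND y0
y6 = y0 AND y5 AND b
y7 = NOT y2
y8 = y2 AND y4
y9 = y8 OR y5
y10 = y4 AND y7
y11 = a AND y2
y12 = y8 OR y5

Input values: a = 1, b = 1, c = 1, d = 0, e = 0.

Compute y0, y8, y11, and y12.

y0 = c OR b = 1 OR 1 = 1
y1 = e AND y0 AND c = 0 AND 1 AND 1 = 0
y2 = e AND y0 AND d = 0 AND 1 AND 0 = 0
y4 = y1 AND y0 = 0 AND 1 = 0
y5 = y2 AND y0 = 0 AND 1 = 0
y8 = y2 AND y4 = 0 AND 0 = 0
y11 = a AND y2 = 1 AND 0 = 0
y12 = y8 OR y5 = 0 OR 0 = 0

y0 = 1  y8 = 0  y11 = 0  y12 = 0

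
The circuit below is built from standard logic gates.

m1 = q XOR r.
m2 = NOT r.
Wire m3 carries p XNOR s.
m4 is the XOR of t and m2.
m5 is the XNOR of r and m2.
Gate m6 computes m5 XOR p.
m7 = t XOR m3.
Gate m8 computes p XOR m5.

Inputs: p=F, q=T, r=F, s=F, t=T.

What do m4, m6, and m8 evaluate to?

m4 = F  m6 = F  m8 = F

m2 = NOT r = NOT F = T
m4 = t XOR m2 = T XOR T = F
m5 = r XNOR m2 = F XNOR T = F
m6 = m5 XOR p = F XOR F = F
m8 = p XOR m5 = F XOR F = F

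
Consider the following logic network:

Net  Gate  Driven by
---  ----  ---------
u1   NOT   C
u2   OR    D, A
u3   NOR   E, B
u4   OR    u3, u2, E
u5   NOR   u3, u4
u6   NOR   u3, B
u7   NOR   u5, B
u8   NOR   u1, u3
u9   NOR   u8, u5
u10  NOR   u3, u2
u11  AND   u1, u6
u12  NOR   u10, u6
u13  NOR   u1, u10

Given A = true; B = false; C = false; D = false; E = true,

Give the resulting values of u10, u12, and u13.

u1 = NOT C = NOT false = true
u2 = D OR A = false OR true = true
u3 = E NOR B = true NOR false = false
u6 = u3 NOR B = false NOR false = true
u10 = u3 NOR u2 = false NOR true = false
u12 = u10 NOR u6 = false NOR true = false
u13 = u1 NOR u10 = true NOR false = false

u10 = false  u12 = false  u13 = false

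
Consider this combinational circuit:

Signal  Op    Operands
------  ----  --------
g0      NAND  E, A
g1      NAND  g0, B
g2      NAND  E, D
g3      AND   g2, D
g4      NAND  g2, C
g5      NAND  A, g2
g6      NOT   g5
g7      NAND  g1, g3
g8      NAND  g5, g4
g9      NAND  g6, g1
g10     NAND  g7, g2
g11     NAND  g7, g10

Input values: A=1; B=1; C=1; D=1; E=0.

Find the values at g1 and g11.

g1 = 0, g11 = 1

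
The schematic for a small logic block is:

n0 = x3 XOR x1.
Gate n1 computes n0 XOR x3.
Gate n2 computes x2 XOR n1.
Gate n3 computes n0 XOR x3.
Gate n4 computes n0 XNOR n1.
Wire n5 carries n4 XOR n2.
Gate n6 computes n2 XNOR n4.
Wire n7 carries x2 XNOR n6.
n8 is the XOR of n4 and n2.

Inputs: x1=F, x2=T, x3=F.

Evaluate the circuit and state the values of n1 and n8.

n0 = x3 XOR x1 = F XOR F = F
n1 = n0 XOR x3 = F XOR F = F
n2 = x2 XOR n1 = T XOR F = T
n4 = n0 XNOR n1 = F XNOR F = T
n8 = n4 XOR n2 = T XOR T = F

n1 = F, n8 = F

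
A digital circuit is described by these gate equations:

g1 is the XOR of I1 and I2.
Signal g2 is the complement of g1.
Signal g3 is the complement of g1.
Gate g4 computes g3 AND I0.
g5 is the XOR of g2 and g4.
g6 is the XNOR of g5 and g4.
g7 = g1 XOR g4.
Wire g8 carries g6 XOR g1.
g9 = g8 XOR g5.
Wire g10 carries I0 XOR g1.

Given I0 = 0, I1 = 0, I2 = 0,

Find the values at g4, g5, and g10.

g4 = 0  g5 = 1  g10 = 0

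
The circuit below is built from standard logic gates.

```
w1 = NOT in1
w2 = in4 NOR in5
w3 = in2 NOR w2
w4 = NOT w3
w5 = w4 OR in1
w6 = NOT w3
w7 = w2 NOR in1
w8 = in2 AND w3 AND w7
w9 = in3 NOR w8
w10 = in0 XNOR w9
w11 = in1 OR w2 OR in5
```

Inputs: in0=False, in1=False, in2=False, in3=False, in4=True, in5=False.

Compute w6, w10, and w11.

w2 = in4 NOR in5 = True NOR False = False
w3 = in2 NOR w2 = False NOR False = True
w6 = NOT w3 = NOT True = False
w7 = w2 NOR in1 = False NOR False = True
w8 = in2 AND w3 AND w7 = False AND True AND True = False
w9 = in3 NOR w8 = False NOR False = True
w10 = in0 XNOR w9 = False XNOR True = False
w11 = in1 OR w2 OR in5 = False OR False OR False = False

w6 = False, w10 = False, w11 = False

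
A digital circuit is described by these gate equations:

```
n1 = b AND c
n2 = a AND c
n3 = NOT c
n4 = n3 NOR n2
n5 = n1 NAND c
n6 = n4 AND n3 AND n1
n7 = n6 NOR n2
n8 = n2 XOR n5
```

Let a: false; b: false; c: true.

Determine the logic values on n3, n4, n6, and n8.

n3 = false, n4 = true, n6 = false, n8 = true

n1 = b AND c = false AND true = false
n2 = a AND c = false AND true = false
n3 = NOT c = NOT true = false
n4 = n3 NOR n2 = false NOR false = true
n5 = n1 NAND c = false NAND true = true
n6 = n4 AND n3 AND n1 = true AND false AND false = false
n8 = n2 XOR n5 = false XOR true = true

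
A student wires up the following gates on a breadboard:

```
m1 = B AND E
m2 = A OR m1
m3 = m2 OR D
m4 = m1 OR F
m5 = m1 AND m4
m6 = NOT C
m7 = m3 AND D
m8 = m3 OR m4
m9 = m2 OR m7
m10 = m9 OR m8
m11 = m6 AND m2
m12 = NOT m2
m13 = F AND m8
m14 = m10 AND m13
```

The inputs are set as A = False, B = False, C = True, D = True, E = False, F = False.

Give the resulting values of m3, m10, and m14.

m1 = B AND E = False AND False = False
m2 = A OR m1 = False OR False = False
m3 = m2 OR D = False OR True = True
m4 = m1 OR F = False OR False = False
m7 = m3 AND D = True AND True = True
m8 = m3 OR m4 = True OR False = True
m9 = m2 OR m7 = False OR True = True
m10 = m9 OR m8 = True OR True = True
m13 = F AND m8 = False AND True = False
m14 = m10 AND m13 = True AND False = False

m3 = True, m10 = True, m14 = False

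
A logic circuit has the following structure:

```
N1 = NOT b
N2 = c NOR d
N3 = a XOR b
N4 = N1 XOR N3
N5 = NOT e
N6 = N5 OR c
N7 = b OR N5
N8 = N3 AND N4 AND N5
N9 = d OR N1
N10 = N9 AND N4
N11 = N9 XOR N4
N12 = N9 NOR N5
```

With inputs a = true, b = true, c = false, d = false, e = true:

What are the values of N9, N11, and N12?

N9 = false, N11 = false, N12 = true

N1 = NOT b = NOT true = false
N3 = a XOR b = true XOR true = false
N4 = N1 XOR N3 = false XOR false = false
N5 = NOT e = NOT true = false
N9 = d OR N1 = false OR false = false
N11 = N9 XOR N4 = false XOR false = false
N12 = N9 NOR N5 = false NOR false = true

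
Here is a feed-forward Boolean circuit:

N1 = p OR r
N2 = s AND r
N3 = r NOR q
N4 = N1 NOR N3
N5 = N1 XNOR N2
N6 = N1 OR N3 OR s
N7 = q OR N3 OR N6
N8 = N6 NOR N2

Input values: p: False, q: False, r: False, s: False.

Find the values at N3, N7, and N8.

N3 = True; N7 = True; N8 = False

N1 = p OR r = False OR False = False
N2 = s AND r = False AND False = False
N3 = r NOR q = False NOR False = True
N6 = N1 OR N3 OR s = False OR True OR False = True
N7 = q OR N3 OR N6 = False OR True OR True = True
N8 = N6 NOR N2 = True NOR False = False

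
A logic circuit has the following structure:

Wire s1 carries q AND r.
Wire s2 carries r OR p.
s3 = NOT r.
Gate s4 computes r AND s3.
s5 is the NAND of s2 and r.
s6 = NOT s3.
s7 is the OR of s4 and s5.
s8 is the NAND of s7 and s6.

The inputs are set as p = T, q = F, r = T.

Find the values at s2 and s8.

s2 = T, s8 = T

s2 = r OR p = T OR T = T
s3 = NOT r = NOT T = F
s4 = r AND s3 = T AND F = F
s5 = s2 NAND r = T NAND T = F
s6 = NOT s3 = NOT F = T
s7 = s4 OR s5 = F OR F = F
s8 = s7 NAND s6 = F NAND T = T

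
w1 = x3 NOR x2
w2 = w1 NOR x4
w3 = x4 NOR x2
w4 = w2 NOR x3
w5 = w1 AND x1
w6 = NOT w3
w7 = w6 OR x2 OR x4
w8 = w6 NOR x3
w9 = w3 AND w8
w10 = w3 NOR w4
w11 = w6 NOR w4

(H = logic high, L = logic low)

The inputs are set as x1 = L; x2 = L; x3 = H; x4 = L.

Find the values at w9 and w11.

w9 = L, w11 = H

w1 = x3 NOR x2 = H NOR L = L
w2 = w1 NOR x4 = L NOR L = H
w3 = x4 NOR x2 = L NOR L = H
w4 = w2 NOR x3 = H NOR H = L
w6 = NOT w3 = NOT H = L
w8 = w6 NOR x3 = L NOR H = L
w9 = w3 AND w8 = H AND L = L
w11 = w6 NOR w4 = L NOR L = H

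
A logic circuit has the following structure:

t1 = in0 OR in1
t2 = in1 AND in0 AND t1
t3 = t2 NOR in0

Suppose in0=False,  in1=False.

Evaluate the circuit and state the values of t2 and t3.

t2 = False, t3 = True

t1 = in0 OR in1 = False OR False = False
t2 = in1 AND in0 AND t1 = False AND False AND False = False
t3 = t2 NOR in0 = False NOR False = True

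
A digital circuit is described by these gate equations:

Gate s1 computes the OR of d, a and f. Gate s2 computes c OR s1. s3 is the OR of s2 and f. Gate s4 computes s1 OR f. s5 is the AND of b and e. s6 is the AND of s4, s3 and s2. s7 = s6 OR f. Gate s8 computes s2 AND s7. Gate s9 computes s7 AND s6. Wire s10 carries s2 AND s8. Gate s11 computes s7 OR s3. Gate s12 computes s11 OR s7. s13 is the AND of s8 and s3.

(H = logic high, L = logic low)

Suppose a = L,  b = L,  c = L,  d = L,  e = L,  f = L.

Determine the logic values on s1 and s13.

s1 = d OR a OR f = L OR L OR L = L
s2 = c OR s1 = L OR L = L
s3 = s2 OR f = L OR L = L
s4 = s1 OR f = L OR L = L
s6 = s4 AND s3 AND s2 = L AND L AND L = L
s7 = s6 OR f = L OR L = L
s8 = s2 AND s7 = L AND L = L
s13 = s8 AND s3 = L AND L = L

s1 = L, s13 = L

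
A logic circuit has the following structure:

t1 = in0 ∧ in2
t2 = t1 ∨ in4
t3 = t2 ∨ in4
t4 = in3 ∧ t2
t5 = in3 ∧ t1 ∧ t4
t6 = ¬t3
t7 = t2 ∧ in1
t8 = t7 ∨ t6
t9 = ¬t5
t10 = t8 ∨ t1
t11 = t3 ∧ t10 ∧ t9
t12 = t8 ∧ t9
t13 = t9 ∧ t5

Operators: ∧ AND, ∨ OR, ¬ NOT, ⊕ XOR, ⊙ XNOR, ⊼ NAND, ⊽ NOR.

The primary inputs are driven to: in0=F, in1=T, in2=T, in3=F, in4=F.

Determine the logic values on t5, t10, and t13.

t5 = F; t10 = T; t13 = F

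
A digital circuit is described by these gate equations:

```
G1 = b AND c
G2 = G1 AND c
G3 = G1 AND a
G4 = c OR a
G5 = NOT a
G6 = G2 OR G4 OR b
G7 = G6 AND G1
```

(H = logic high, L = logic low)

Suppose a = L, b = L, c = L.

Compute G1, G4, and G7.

G1 = L, G4 = L, G7 = L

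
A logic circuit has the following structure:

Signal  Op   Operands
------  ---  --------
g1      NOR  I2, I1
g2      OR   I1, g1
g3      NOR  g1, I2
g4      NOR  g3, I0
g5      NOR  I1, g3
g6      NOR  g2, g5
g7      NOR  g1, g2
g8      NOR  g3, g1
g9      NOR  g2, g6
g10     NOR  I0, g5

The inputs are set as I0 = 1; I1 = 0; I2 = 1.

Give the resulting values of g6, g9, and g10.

g6 = 0, g9 = 1, g10 = 0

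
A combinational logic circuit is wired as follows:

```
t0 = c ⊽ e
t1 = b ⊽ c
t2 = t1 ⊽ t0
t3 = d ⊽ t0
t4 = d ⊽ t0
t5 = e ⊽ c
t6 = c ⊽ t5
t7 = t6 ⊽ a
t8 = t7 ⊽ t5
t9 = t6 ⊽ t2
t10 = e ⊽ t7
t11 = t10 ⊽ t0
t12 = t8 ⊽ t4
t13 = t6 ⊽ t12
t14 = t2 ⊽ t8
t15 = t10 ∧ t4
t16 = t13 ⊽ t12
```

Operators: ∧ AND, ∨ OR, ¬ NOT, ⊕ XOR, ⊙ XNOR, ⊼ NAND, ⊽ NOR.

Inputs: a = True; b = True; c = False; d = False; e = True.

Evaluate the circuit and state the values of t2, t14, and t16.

t2 = True, t14 = False, t16 = True

t0 = c NOR e = False NOR True = False
t1 = b NOR c = True NOR False = False
t2 = t1 NOR t0 = False NOR False = True
t4 = d NOR t0 = False NOR False = True
t5 = e NOR c = True NOR False = False
t6 = c NOR t5 = False NOR False = True
t7 = t6 NOR a = True NOR True = False
t8 = t7 NOR t5 = False NOR False = True
t12 = t8 NOR t4 = True NOR True = False
t13 = t6 NOR t12 = True NOR False = False
t14 = t2 NOR t8 = True NOR True = False
t16 = t13 NOR t12 = False NOR False = True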